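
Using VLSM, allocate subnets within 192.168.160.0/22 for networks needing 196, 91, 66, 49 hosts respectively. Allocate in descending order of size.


196 hosts -> /24 (254 usable): 192.168.160.0/24
91 hosts -> /25 (126 usable): 192.168.161.0/25
66 hosts -> /25 (126 usable): 192.168.161.128/25
49 hosts -> /26 (62 usable): 192.168.162.0/26
Allocation: 192.168.160.0/24 (196 hosts, 254 usable); 192.168.161.0/25 (91 hosts, 126 usable); 192.168.161.128/25 (66 hosts, 126 usable); 192.168.162.0/26 (49 hosts, 62 usable)


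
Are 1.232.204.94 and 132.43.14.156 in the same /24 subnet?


Mask: 255.255.255.0
1.232.204.94 AND mask = 1.232.204.0
132.43.14.156 AND mask = 132.43.14.0
No, different subnets (1.232.204.0 vs 132.43.14.0)


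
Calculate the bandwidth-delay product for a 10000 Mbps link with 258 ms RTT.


BDP = bandwidth * RTT
= 10000 Mbps * 258 ms
= 10000 * 1e6 * 258 / 1000 bits
= 2580000000 bits
= 322500000 bytes
= 314941.4062 KB
BDP = 2580000000 bits (322500000 bytes)


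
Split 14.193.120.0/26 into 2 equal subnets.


New prefix = 26 + 1 = 27
Each subnet has 32 addresses
  14.193.120.0/27
  14.193.120.32/27
Subnets: 14.193.120.0/27, 14.193.120.32/27


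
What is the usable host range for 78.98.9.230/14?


Network: 78.96.0.0
Broadcast: 78.99.255.255
First usable = network + 1
Last usable = broadcast - 1
Range: 78.96.0.1 to 78.99.255.254


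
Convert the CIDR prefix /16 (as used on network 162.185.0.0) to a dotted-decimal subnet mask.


/16 means 16 network bits, 16 host bits
Binary: 11111111111111110000000000000000
Mask: 255.255.0.0


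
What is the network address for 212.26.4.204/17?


IP:   11010100.00011010.00000100.11001100
Mask: 11111111.11111111.10000000.00000000
AND operation:
Net:  11010100.00011010.00000000.00000000
Network: 212.26.0.0/17


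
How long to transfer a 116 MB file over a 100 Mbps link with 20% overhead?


Effective throughput = 100 * (1 - 20/100) = 80 Mbps
File size in Mb = 116 * 8 = 928 Mb
Time = 928 / 80
Time = 11.6 seconds


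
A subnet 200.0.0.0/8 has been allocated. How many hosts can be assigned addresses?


Host bits = 32 - 8 = 24
Total addresses = 2^24 = 16777216
Usable = total - 2 (network and broadcast)
Usable hosts: 16777214


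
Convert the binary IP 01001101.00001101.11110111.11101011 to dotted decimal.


01001101 = 77
00001101 = 13
11110111 = 247
11101011 = 235
IP: 77.13.247.235


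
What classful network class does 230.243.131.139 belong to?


First octet: 230
Binary: 11100110
1110xxxx -> Class D (224-239)
Class D (multicast), default mask N/A


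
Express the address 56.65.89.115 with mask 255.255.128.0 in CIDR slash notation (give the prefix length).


Binary: 11111111.11111111.10000000.00000000
Count leading 1s
Prefix: /17


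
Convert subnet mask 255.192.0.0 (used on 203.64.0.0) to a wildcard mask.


Subnet mask: 255.192.0.0
Wildcard = 255.255.255.255 - subnet mask
255 - 255 = 0
255 - 192 = 63
255 - 0 = 255
255 - 0 = 255
Wildcard: 0.63.255.255


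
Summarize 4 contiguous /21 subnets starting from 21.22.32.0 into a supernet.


Original prefix: /21
Number of subnets: 4 = 2^2
New prefix = 21 - 2 = 19
Supernet: 21.22.32.0/19


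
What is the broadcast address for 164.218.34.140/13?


Network: 164.216.0.0/13
Host bits = 19
Set all host bits to 1:
Broadcast: 164.223.255.255


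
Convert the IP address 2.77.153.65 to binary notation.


2 = 00000010
77 = 01001101
153 = 10011001
65 = 01000001
Binary: 00000010.01001101.10011001.01000001


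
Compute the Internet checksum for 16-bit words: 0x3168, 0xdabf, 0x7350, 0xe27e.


Sum all words (with carry folding):
+ 0x3168 = 0x3168
+ 0xdabf = 0x0c28
+ 0x7350 = 0x7f78
+ 0xe27e = 0x61f7
One's complement: ~0x61f7
Checksum = 0x9e08


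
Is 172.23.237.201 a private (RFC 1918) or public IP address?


RFC 1918 private ranges:
  10.0.0.0/8 (10.0.0.0 - 10.255.255.255)
  172.16.0.0/12 (172.16.0.0 - 172.31.255.255)
  192.168.0.0/16 (192.168.0.0 - 192.168.255.255)
Private (in 172.16.0.0/12)


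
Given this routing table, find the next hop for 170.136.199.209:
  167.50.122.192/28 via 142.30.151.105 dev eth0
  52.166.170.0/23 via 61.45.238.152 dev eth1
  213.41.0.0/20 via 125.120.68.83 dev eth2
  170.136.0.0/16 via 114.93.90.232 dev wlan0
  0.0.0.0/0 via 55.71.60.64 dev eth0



Longest prefix match for 170.136.199.209:
  /28 167.50.122.192: no
  /23 52.166.170.0: no
  /20 213.41.0.0: no
  /16 170.136.0.0: MATCH
  /0 0.0.0.0: MATCH
Selected: next-hop 114.93.90.232 via wlan0 (matched /16)


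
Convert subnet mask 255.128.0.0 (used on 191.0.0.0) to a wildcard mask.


Subnet mask: 255.128.0.0
Wildcard = 255.255.255.255 - subnet mask
255 - 255 = 0
255 - 128 = 127
255 - 0 = 255
255 - 0 = 255
Wildcard: 0.127.255.255


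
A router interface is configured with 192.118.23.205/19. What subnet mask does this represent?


/19 means 19 network bits, 13 host bits
Binary: 11111111111111111110000000000000
Mask: 255.255.224.0


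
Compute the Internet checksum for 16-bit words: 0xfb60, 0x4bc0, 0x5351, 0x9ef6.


Sum all words (with carry folding):
+ 0xfb60 = 0xfb60
+ 0x4bc0 = 0x4721
+ 0x5351 = 0x9a72
+ 0x9ef6 = 0x3969
One's complement: ~0x3969
Checksum = 0xc696


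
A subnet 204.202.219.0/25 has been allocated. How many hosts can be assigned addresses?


Host bits = 32 - 25 = 7
Total addresses = 2^7 = 128
Usable = total - 2 (network and broadcast)
Usable hosts: 126


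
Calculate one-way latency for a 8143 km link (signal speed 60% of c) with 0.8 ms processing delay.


Speed = 0.6 * 3e5 km/s = 180000 km/s
Propagation delay = 8143 / 180000 = 0.0452 s = 45.2389 ms
Processing delay = 0.8 ms
Total one-way latency = 46.0389 ms


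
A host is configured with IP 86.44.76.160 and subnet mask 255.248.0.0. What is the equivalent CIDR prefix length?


Binary: 11111111.11111000.00000000.00000000
Count leading 1s
Prefix: /13


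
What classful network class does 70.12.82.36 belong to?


First octet: 70
Binary: 01000110
0xxxxxxx -> Class A (1-126)
Class A, default mask 255.0.0.0 (/8)


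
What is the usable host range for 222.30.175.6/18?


Network: 222.30.128.0
Broadcast: 222.30.191.255
First usable = network + 1
Last usable = broadcast - 1
Range: 222.30.128.1 to 222.30.191.254


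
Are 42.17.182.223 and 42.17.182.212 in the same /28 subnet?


Mask: 255.255.255.240
42.17.182.223 AND mask = 42.17.182.208
42.17.182.212 AND mask = 42.17.182.208
Yes, same subnet (42.17.182.208)


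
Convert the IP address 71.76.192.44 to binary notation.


71 = 01000111
76 = 01001100
192 = 11000000
44 = 00101100
Binary: 01000111.01001100.11000000.00101100


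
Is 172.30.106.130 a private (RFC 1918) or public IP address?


RFC 1918 private ranges:
  10.0.0.0/8 (10.0.0.0 - 10.255.255.255)
  172.16.0.0/12 (172.16.0.0 - 172.31.255.255)
  192.168.0.0/16 (192.168.0.0 - 192.168.255.255)
Private (in 172.16.0.0/12)


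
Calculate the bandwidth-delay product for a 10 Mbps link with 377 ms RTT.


BDP = bandwidth * RTT
= 10 Mbps * 377 ms
= 10 * 1e6 * 377 / 1000 bits
= 3770000 bits
= 471250 bytes
= 460.2051 KB
BDP = 3770000 bits (471250 bytes)


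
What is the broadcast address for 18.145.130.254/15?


Network: 18.144.0.0/15
Host bits = 17
Set all host bits to 1:
Broadcast: 18.145.255.255


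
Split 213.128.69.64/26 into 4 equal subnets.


New prefix = 26 + 2 = 28
Each subnet has 16 addresses
  213.128.69.64/28
  213.128.69.80/28
  213.128.69.96/28
  213.128.69.112/28
Subnets: 213.128.69.64/28, 213.128.69.80/28, 213.128.69.96/28, 213.128.69.112/28


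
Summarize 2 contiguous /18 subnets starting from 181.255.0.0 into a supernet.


Original prefix: /18
Number of subnets: 2 = 2^1
New prefix = 18 - 1 = 17
Supernet: 181.255.0.0/17


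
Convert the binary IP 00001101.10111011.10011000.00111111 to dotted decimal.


00001101 = 13
10111011 = 187
10011000 = 152
00111111 = 63
IP: 13.187.152.63


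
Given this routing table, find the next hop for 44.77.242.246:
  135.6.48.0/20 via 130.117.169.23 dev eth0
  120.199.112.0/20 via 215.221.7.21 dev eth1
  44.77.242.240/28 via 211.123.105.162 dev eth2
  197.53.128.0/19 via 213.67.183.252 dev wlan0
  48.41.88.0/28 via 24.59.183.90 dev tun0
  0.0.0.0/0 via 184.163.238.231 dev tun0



Longest prefix match for 44.77.242.246:
  /20 135.6.48.0: no
  /20 120.199.112.0: no
  /28 44.77.242.240: MATCH
  /19 197.53.128.0: no
  /28 48.41.88.0: no
  /0 0.0.0.0: MATCH
Selected: next-hop 211.123.105.162 via eth2 (matched /28)


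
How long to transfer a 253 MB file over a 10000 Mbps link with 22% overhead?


Effective throughput = 10000 * (1 - 22/100) = 7800 Mbps
File size in Mb = 253 * 8 = 2024 Mb
Time = 2024 / 7800
Time = 0.2595 seconds


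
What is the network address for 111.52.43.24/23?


IP:   01101111.00110100.00101011.00011000
Mask: 11111111.11111111.11111110.00000000
AND operation:
Net:  01101111.00110100.00101010.00000000
Network: 111.52.42.0/23


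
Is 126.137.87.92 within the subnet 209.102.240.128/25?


Subnet network: 209.102.240.128
Test IP AND mask: 126.137.87.0
No, 126.137.87.92 is not in 209.102.240.128/25


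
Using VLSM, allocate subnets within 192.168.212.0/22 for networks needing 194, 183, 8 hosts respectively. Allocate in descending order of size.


194 hosts -> /24 (254 usable): 192.168.212.0/24
183 hosts -> /24 (254 usable): 192.168.213.0/24
8 hosts -> /28 (14 usable): 192.168.214.0/28
Allocation: 192.168.212.0/24 (194 hosts, 254 usable); 192.168.213.0/24 (183 hosts, 254 usable); 192.168.214.0/28 (8 hosts, 14 usable)


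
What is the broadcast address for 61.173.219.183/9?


Network: 61.128.0.0/9
Host bits = 23
Set all host bits to 1:
Broadcast: 61.255.255.255


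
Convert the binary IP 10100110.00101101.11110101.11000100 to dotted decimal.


10100110 = 166
00101101 = 45
11110101 = 245
11000100 = 196
IP: 166.45.245.196


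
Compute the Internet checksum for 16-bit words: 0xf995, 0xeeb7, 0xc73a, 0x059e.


Sum all words (with carry folding):
+ 0xf995 = 0xf995
+ 0xeeb7 = 0xe84d
+ 0xc73a = 0xaf88
+ 0x059e = 0xb526
One's complement: ~0xb526
Checksum = 0x4ad9


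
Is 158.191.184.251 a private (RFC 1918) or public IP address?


RFC 1918 private ranges:
  10.0.0.0/8 (10.0.0.0 - 10.255.255.255)
  172.16.0.0/12 (172.16.0.0 - 172.31.255.255)
  192.168.0.0/16 (192.168.0.0 - 192.168.255.255)
Public (not in any RFC 1918 range)


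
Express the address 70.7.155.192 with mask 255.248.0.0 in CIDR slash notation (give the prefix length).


Binary: 11111111.11111000.00000000.00000000
Count leading 1s
Prefix: /13


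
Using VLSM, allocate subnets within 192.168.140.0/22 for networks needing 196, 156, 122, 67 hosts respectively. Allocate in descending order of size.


196 hosts -> /24 (254 usable): 192.168.140.0/24
156 hosts -> /24 (254 usable): 192.168.141.0/24
122 hosts -> /25 (126 usable): 192.168.142.0/25
67 hosts -> /25 (126 usable): 192.168.142.128/25
Allocation: 192.168.140.0/24 (196 hosts, 254 usable); 192.168.141.0/24 (156 hosts, 254 usable); 192.168.142.0/25 (122 hosts, 126 usable); 192.168.142.128/25 (67 hosts, 126 usable)


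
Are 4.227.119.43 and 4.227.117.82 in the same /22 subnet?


Mask: 255.255.252.0
4.227.119.43 AND mask = 4.227.116.0
4.227.117.82 AND mask = 4.227.116.0
Yes, same subnet (4.227.116.0)


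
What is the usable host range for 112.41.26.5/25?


Network: 112.41.26.0
Broadcast: 112.41.26.127
First usable = network + 1
Last usable = broadcast - 1
Range: 112.41.26.1 to 112.41.26.126


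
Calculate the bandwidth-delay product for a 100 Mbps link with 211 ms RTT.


BDP = bandwidth * RTT
= 100 Mbps * 211 ms
= 100 * 1e6 * 211 / 1000 bits
= 21100000 bits
= 2637500 bytes
= 2575.6836 KB
BDP = 21100000 bits (2637500 bytes)


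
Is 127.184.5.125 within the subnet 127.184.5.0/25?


Subnet network: 127.184.5.0
Test IP AND mask: 127.184.5.0
Yes, 127.184.5.125 is in 127.184.5.0/25


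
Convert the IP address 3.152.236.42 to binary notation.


3 = 00000011
152 = 10011000
236 = 11101100
42 = 00101010
Binary: 00000011.10011000.11101100.00101010


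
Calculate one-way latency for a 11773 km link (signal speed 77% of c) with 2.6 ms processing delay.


Speed = 0.77 * 3e5 km/s = 231000 km/s
Propagation delay = 11773 / 231000 = 0.051 s = 50.9654 ms
Processing delay = 2.6 ms
Total one-way latency = 53.5654 ms


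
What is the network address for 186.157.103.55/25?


IP:   10111010.10011101.01100111.00110111
Mask: 11111111.11111111.11111111.10000000
AND operation:
Net:  10111010.10011101.01100111.00000000
Network: 186.157.103.0/25


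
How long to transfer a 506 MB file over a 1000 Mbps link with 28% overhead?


Effective throughput = 1000 * (1 - 28/100) = 720 Mbps
File size in Mb = 506 * 8 = 4048 Mb
Time = 4048 / 720
Time = 5.6222 seconds


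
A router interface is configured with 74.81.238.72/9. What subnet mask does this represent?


/9 means 9 network bits, 23 host bits
Binary: 11111111100000000000000000000000
Mask: 255.128.0.0


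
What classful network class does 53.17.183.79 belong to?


First octet: 53
Binary: 00110101
0xxxxxxx -> Class A (1-126)
Class A, default mask 255.0.0.0 (/8)


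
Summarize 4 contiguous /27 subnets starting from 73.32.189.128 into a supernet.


Original prefix: /27
Number of subnets: 4 = 2^2
New prefix = 27 - 2 = 25
Supernet: 73.32.189.128/25


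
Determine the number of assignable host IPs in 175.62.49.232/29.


Host bits = 32 - 29 = 3
Total addresses = 2^3 = 8
Usable = total - 2 (network and broadcast)
Usable hosts: 6


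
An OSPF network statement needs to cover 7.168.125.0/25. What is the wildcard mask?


Subnet mask: 255.255.255.128
Wildcard = 255.255.255.255 - subnet mask
255 - 255 = 0
255 - 255 = 0
255 - 255 = 0
255 - 128 = 127
Wildcard: 0.0.0.127


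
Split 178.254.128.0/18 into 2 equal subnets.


New prefix = 18 + 1 = 19
Each subnet has 8192 addresses
  178.254.128.0/19
  178.254.160.0/19
Subnets: 178.254.128.0/19, 178.254.160.0/19


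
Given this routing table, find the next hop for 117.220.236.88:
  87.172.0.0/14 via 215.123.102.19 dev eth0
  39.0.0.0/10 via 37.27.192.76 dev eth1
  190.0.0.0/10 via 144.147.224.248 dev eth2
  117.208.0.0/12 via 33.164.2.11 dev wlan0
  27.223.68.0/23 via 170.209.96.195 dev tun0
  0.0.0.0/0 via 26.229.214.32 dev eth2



Longest prefix match for 117.220.236.88:
  /14 87.172.0.0: no
  /10 39.0.0.0: no
  /10 190.0.0.0: no
  /12 117.208.0.0: MATCH
  /23 27.223.68.0: no
  /0 0.0.0.0: MATCH
Selected: next-hop 33.164.2.11 via wlan0 (matched /12)


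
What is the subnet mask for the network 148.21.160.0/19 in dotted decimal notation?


/19 means 19 network bits, 13 host bits
Binary: 11111111111111111110000000000000
Mask: 255.255.224.0


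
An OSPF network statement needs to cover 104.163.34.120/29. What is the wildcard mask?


Subnet mask: 255.255.255.248
Wildcard = 255.255.255.255 - subnet mask
255 - 255 = 0
255 - 255 = 0
255 - 255 = 0
255 - 248 = 7
Wildcard: 0.0.0.7


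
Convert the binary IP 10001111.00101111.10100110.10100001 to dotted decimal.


10001111 = 143
00101111 = 47
10100110 = 166
10100001 = 161
IP: 143.47.166.161


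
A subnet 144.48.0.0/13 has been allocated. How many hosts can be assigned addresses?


Host bits = 32 - 13 = 19
Total addresses = 2^19 = 524288
Usable = total - 2 (network and broadcast)
Usable hosts: 524286


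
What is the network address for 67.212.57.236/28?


IP:   01000011.11010100.00111001.11101100
Mask: 11111111.11111111.11111111.11110000
AND operation:
Net:  01000011.11010100.00111001.11100000
Network: 67.212.57.224/28


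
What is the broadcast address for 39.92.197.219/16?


Network: 39.92.0.0/16
Host bits = 16
Set all host bits to 1:
Broadcast: 39.92.255.255


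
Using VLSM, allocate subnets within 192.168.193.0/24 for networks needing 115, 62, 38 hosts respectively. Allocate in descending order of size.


115 hosts -> /25 (126 usable): 192.168.193.0/25
62 hosts -> /26 (62 usable): 192.168.193.128/26
38 hosts -> /26 (62 usable): 192.168.193.192/26
Allocation: 192.168.193.0/25 (115 hosts, 126 usable); 192.168.193.128/26 (62 hosts, 62 usable); 192.168.193.192/26 (38 hosts, 62 usable)


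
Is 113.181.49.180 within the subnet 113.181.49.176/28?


Subnet network: 113.181.49.176
Test IP AND mask: 113.181.49.176
Yes, 113.181.49.180 is in 113.181.49.176/28


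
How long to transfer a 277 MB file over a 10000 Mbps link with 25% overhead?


Effective throughput = 10000 * (1 - 25/100) = 7500 Mbps
File size in Mb = 277 * 8 = 2216 Mb
Time = 2216 / 7500
Time = 0.2955 seconds


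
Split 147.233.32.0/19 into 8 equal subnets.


New prefix = 19 + 3 = 22
Each subnet has 1024 addresses
  147.233.32.0/22
  147.233.36.0/22
  147.233.40.0/22
  147.233.44.0/22
  147.233.48.0/22
  147.233.52.0/22
  147.233.56.0/22
  147.233.60.0/22
Subnets: 147.233.32.0/22, 147.233.36.0/22, 147.233.40.0/22, 147.233.44.0/22, 147.233.48.0/22, 147.233.52.0/22, 147.233.56.0/22, 147.233.60.0/22


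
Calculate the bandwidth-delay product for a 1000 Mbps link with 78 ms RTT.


BDP = bandwidth * RTT
= 1000 Mbps * 78 ms
= 1000 * 1e6 * 78 / 1000 bits
= 78000000 bits
= 9750000 bytes
= 9521.4844 KB
BDP = 78000000 bits (9750000 bytes)


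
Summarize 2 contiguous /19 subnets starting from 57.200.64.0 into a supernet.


Original prefix: /19
Number of subnets: 2 = 2^1
New prefix = 19 - 1 = 18
Supernet: 57.200.64.0/18


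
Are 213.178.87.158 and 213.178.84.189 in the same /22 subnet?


Mask: 255.255.252.0
213.178.87.158 AND mask = 213.178.84.0
213.178.84.189 AND mask = 213.178.84.0
Yes, same subnet (213.178.84.0)


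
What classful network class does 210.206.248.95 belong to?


First octet: 210
Binary: 11010010
110xxxxx -> Class C (192-223)
Class C, default mask 255.255.255.0 (/24)


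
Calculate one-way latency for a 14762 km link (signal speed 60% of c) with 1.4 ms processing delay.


Speed = 0.6 * 3e5 km/s = 180000 km/s
Propagation delay = 14762 / 180000 = 0.082 s = 82.0111 ms
Processing delay = 1.4 ms
Total one-way latency = 83.4111 ms


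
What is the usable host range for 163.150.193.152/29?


Network: 163.150.193.152
Broadcast: 163.150.193.159
First usable = network + 1
Last usable = broadcast - 1
Range: 163.150.193.153 to 163.150.193.158


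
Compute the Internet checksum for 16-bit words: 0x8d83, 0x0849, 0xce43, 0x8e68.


Sum all words (with carry folding):
+ 0x8d83 = 0x8d83
+ 0x0849 = 0x95cc
+ 0xce43 = 0x6410
+ 0x8e68 = 0xf278
One's complement: ~0xf278
Checksum = 0x0d87


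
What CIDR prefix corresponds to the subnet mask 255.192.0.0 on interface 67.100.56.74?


Binary: 11111111.11000000.00000000.00000000
Count leading 1s
Prefix: /10


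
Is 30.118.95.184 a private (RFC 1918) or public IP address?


RFC 1918 private ranges:
  10.0.0.0/8 (10.0.0.0 - 10.255.255.255)
  172.16.0.0/12 (172.16.0.0 - 172.31.255.255)
  192.168.0.0/16 (192.168.0.0 - 192.168.255.255)
Public (not in any RFC 1918 range)


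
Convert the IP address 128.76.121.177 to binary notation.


128 = 10000000
76 = 01001100
121 = 01111001
177 = 10110001
Binary: 10000000.01001100.01111001.10110001


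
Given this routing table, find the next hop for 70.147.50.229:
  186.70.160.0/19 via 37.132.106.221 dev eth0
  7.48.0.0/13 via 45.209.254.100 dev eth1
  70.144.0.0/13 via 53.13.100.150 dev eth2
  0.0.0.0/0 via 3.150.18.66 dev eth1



Longest prefix match for 70.147.50.229:
  /19 186.70.160.0: no
  /13 7.48.0.0: no
  /13 70.144.0.0: MATCH
  /0 0.0.0.0: MATCH
Selected: next-hop 53.13.100.150 via eth2 (matched /13)


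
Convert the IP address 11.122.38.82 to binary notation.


11 = 00001011
122 = 01111010
38 = 00100110
82 = 01010010
Binary: 00001011.01111010.00100110.01010010


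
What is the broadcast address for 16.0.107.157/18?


Network: 16.0.64.0/18
Host bits = 14
Set all host bits to 1:
Broadcast: 16.0.127.255


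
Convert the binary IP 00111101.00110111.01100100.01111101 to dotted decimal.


00111101 = 61
00110111 = 55
01100100 = 100
01111101 = 125
IP: 61.55.100.125


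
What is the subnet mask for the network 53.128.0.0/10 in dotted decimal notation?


/10 means 10 network bits, 22 host bits
Binary: 11111111110000000000000000000000
Mask: 255.192.0.0


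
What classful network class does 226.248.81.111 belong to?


First octet: 226
Binary: 11100010
1110xxxx -> Class D (224-239)
Class D (multicast), default mask N/A


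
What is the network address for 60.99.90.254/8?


IP:   00111100.01100011.01011010.11111110
Mask: 11111111.00000000.00000000.00000000
AND operation:
Net:  00111100.00000000.00000000.00000000
Network: 60.0.0.0/8


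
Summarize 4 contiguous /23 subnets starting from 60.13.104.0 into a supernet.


Original prefix: /23
Number of subnets: 4 = 2^2
New prefix = 23 - 2 = 21
Supernet: 60.13.104.0/21


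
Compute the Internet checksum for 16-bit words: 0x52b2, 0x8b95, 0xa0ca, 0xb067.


Sum all words (with carry folding):
+ 0x52b2 = 0x52b2
+ 0x8b95 = 0xde47
+ 0xa0ca = 0x7f12
+ 0xb067 = 0x2f7a
One's complement: ~0x2f7a
Checksum = 0xd085


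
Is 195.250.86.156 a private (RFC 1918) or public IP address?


RFC 1918 private ranges:
  10.0.0.0/8 (10.0.0.0 - 10.255.255.255)
  172.16.0.0/12 (172.16.0.0 - 172.31.255.255)
  192.168.0.0/16 (192.168.0.0 - 192.168.255.255)
Public (not in any RFC 1918 range)


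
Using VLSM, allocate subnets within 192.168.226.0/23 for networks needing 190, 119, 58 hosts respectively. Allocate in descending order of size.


190 hosts -> /24 (254 usable): 192.168.226.0/24
119 hosts -> /25 (126 usable): 192.168.227.0/25
58 hosts -> /26 (62 usable): 192.168.227.128/26
Allocation: 192.168.226.0/24 (190 hosts, 254 usable); 192.168.227.0/25 (119 hosts, 126 usable); 192.168.227.128/26 (58 hosts, 62 usable)


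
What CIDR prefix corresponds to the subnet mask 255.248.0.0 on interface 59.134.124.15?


Binary: 11111111.11111000.00000000.00000000
Count leading 1s
Prefix: /13


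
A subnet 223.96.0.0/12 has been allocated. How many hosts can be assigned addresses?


Host bits = 32 - 12 = 20
Total addresses = 2^20 = 1048576
Usable = total - 2 (network and broadcast)
Usable hosts: 1048574


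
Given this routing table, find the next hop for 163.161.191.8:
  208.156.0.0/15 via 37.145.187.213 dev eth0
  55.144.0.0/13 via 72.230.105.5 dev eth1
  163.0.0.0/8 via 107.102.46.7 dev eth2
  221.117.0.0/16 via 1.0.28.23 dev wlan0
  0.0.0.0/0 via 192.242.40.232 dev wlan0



Longest prefix match for 163.161.191.8:
  /15 208.156.0.0: no
  /13 55.144.0.0: no
  /8 163.0.0.0: MATCH
  /16 221.117.0.0: no
  /0 0.0.0.0: MATCH
Selected: next-hop 107.102.46.7 via eth2 (matched /8)


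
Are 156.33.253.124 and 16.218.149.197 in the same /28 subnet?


Mask: 255.255.255.240
156.33.253.124 AND mask = 156.33.253.112
16.218.149.197 AND mask = 16.218.149.192
No, different subnets (156.33.253.112 vs 16.218.149.192)


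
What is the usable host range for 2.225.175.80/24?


Network: 2.225.175.0
Broadcast: 2.225.175.255
First usable = network + 1
Last usable = broadcast - 1
Range: 2.225.175.1 to 2.225.175.254


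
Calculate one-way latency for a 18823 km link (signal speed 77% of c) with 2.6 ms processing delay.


Speed = 0.77 * 3e5 km/s = 231000 km/s
Propagation delay = 18823 / 231000 = 0.0815 s = 81.4848 ms
Processing delay = 2.6 ms
Total one-way latency = 84.0848 ms


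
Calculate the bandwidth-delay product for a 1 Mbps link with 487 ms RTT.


BDP = bandwidth * RTT
= 1 Mbps * 487 ms
= 1 * 1e6 * 487 / 1000 bits
= 487000 bits
= 60875 bytes
= 59.4482 KB
BDP = 487000 bits (60875 bytes)


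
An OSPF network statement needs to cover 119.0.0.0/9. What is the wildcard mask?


Subnet mask: 255.128.0.0
Wildcard = 255.255.255.255 - subnet mask
255 - 255 = 0
255 - 128 = 127
255 - 0 = 255
255 - 0 = 255
Wildcard: 0.127.255.255


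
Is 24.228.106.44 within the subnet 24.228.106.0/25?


Subnet network: 24.228.106.0
Test IP AND mask: 24.228.106.0
Yes, 24.228.106.44 is in 24.228.106.0/25


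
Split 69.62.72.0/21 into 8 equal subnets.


New prefix = 21 + 3 = 24
Each subnet has 256 addresses
  69.62.72.0/24
  69.62.73.0/24
  69.62.74.0/24
  69.62.75.0/24
  69.62.76.0/24
  69.62.77.0/24
  69.62.78.0/24
  69.62.79.0/24
Subnets: 69.62.72.0/24, 69.62.73.0/24, 69.62.74.0/24, 69.62.75.0/24, 69.62.76.0/24, 69.62.77.0/24, 69.62.78.0/24, 69.62.79.0/24


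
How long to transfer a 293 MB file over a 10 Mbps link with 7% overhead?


Effective throughput = 10 * (1 - 7/100) = 9.3 Mbps
File size in Mb = 293 * 8 = 2344 Mb
Time = 2344 / 9.3
Time = 252.043 seconds


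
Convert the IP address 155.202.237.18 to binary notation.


155 = 10011011
202 = 11001010
237 = 11101101
18 = 00010010
Binary: 10011011.11001010.11101101.00010010


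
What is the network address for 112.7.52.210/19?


IP:   01110000.00000111.00110100.11010010
Mask: 11111111.11111111.11100000.00000000
AND operation:
Net:  01110000.00000111.00100000.00000000
Network: 112.7.32.0/19


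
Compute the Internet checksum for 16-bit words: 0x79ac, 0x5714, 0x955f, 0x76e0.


Sum all words (with carry folding):
+ 0x79ac = 0x79ac
+ 0x5714 = 0xd0c0
+ 0x955f = 0x6620
+ 0x76e0 = 0xdd00
One's complement: ~0xdd00
Checksum = 0x22ff


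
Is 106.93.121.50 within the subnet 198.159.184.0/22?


Subnet network: 198.159.184.0
Test IP AND mask: 106.93.120.0
No, 106.93.121.50 is not in 198.159.184.0/22


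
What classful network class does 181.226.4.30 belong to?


First octet: 181
Binary: 10110101
10xxxxxx -> Class B (128-191)
Class B, default mask 255.255.0.0 (/16)


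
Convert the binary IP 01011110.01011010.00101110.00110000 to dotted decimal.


01011110 = 94
01011010 = 90
00101110 = 46
00110000 = 48
IP: 94.90.46.48


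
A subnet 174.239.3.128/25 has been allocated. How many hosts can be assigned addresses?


Host bits = 32 - 25 = 7
Total addresses = 2^7 = 128
Usable = total - 2 (network and broadcast)
Usable hosts: 126


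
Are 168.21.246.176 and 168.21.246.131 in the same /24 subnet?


Mask: 255.255.255.0
168.21.246.176 AND mask = 168.21.246.0
168.21.246.131 AND mask = 168.21.246.0
Yes, same subnet (168.21.246.0)


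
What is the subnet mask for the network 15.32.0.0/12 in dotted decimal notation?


/12 means 12 network bits, 20 host bits
Binary: 11111111111100000000000000000000
Mask: 255.240.0.0


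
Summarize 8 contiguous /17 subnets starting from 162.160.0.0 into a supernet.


Original prefix: /17
Number of subnets: 8 = 2^3
New prefix = 17 - 3 = 14
Supernet: 162.160.0.0/14


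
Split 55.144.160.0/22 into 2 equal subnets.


New prefix = 22 + 1 = 23
Each subnet has 512 addresses
  55.144.160.0/23
  55.144.162.0/23
Subnets: 55.144.160.0/23, 55.144.162.0/23


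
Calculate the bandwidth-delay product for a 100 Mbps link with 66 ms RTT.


BDP = bandwidth * RTT
= 100 Mbps * 66 ms
= 100 * 1e6 * 66 / 1000 bits
= 6600000 bits
= 825000 bytes
= 805.6641 KB
BDP = 6600000 bits (825000 bytes)


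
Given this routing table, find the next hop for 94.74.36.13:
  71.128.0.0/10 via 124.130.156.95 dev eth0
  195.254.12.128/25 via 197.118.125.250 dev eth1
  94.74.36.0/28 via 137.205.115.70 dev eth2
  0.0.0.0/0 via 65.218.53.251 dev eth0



Longest prefix match for 94.74.36.13:
  /10 71.128.0.0: no
  /25 195.254.12.128: no
  /28 94.74.36.0: MATCH
  /0 0.0.0.0: MATCH
Selected: next-hop 137.205.115.70 via eth2 (matched /28)


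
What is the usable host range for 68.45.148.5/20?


Network: 68.45.144.0
Broadcast: 68.45.159.255
First usable = network + 1
Last usable = broadcast - 1
Range: 68.45.144.1 to 68.45.159.254


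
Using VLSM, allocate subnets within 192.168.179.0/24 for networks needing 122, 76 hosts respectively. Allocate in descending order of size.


122 hosts -> /25 (126 usable): 192.168.179.0/25
76 hosts -> /25 (126 usable): 192.168.179.128/25
Allocation: 192.168.179.0/25 (122 hosts, 126 usable); 192.168.179.128/25 (76 hosts, 126 usable)


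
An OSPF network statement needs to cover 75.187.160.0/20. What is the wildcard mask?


Subnet mask: 255.255.240.0
Wildcard = 255.255.255.255 - subnet mask
255 - 255 = 0
255 - 255 = 0
255 - 240 = 15
255 - 0 = 255
Wildcard: 0.0.15.255


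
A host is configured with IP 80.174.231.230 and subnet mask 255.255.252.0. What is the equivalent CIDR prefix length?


Binary: 11111111.11111111.11111100.00000000
Count leading 1s
Prefix: /22


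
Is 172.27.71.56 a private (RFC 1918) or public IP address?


RFC 1918 private ranges:
  10.0.0.0/8 (10.0.0.0 - 10.255.255.255)
  172.16.0.0/12 (172.16.0.0 - 172.31.255.255)
  192.168.0.0/16 (192.168.0.0 - 192.168.255.255)
Private (in 172.16.0.0/12)


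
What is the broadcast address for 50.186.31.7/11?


Network: 50.160.0.0/11
Host bits = 21
Set all host bits to 1:
Broadcast: 50.191.255.255


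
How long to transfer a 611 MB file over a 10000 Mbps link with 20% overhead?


Effective throughput = 10000 * (1 - 20/100) = 8000 Mbps
File size in Mb = 611 * 8 = 4888 Mb
Time = 4888 / 8000
Time = 0.611 seconds


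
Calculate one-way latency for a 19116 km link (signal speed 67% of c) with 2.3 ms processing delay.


Speed = 0.67 * 3e5 km/s = 201000 km/s
Propagation delay = 19116 / 201000 = 0.0951 s = 95.1045 ms
Processing delay = 2.3 ms
Total one-way latency = 97.4045 ms


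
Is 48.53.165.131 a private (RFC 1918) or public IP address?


RFC 1918 private ranges:
  10.0.0.0/8 (10.0.0.0 - 10.255.255.255)
  172.16.0.0/12 (172.16.0.0 - 172.31.255.255)
  192.168.0.0/16 (192.168.0.0 - 192.168.255.255)
Public (not in any RFC 1918 range)


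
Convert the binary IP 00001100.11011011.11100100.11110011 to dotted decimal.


00001100 = 12
11011011 = 219
11100100 = 228
11110011 = 243
IP: 12.219.228.243


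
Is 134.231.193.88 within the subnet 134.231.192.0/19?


Subnet network: 134.231.192.0
Test IP AND mask: 134.231.192.0
Yes, 134.231.193.88 is in 134.231.192.0/19


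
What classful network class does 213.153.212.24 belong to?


First octet: 213
Binary: 11010101
110xxxxx -> Class C (192-223)
Class C, default mask 255.255.255.0 (/24)


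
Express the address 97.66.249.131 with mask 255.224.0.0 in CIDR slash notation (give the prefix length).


Binary: 11111111.11100000.00000000.00000000
Count leading 1s
Prefix: /11


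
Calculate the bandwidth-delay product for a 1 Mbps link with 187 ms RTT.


BDP = bandwidth * RTT
= 1 Mbps * 187 ms
= 1 * 1e6 * 187 / 1000 bits
= 187000 bits
= 23375 bytes
= 22.8271 KB
BDP = 187000 bits (23375 bytes)


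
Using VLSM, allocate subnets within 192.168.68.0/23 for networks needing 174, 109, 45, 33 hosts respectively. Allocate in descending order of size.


174 hosts -> /24 (254 usable): 192.168.68.0/24
109 hosts -> /25 (126 usable): 192.168.69.0/25
45 hosts -> /26 (62 usable): 192.168.69.128/26
33 hosts -> /26 (62 usable): 192.168.69.192/26
Allocation: 192.168.68.0/24 (174 hosts, 254 usable); 192.168.69.0/25 (109 hosts, 126 usable); 192.168.69.128/26 (45 hosts, 62 usable); 192.168.69.192/26 (33 hosts, 62 usable)


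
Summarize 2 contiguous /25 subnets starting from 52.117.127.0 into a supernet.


Original prefix: /25
Number of subnets: 2 = 2^1
New prefix = 25 - 1 = 24
Supernet: 52.117.127.0/24


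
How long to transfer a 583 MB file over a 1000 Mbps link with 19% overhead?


Effective throughput = 1000 * (1 - 19/100) = 810 Mbps
File size in Mb = 583 * 8 = 4664 Mb
Time = 4664 / 810
Time = 5.758 seconds


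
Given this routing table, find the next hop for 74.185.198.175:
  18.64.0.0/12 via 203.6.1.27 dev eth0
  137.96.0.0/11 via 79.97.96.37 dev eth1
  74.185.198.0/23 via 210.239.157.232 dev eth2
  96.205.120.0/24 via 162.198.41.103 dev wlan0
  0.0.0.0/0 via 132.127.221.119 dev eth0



Longest prefix match for 74.185.198.175:
  /12 18.64.0.0: no
  /11 137.96.0.0: no
  /23 74.185.198.0: MATCH
  /24 96.205.120.0: no
  /0 0.0.0.0: MATCH
Selected: next-hop 210.239.157.232 via eth2 (matched /23)


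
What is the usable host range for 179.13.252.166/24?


Network: 179.13.252.0
Broadcast: 179.13.252.255
First usable = network + 1
Last usable = broadcast - 1
Range: 179.13.252.1 to 179.13.252.254


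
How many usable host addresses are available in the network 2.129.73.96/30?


Host bits = 32 - 30 = 2
Total addresses = 2^2 = 4
Usable = total - 2 (network and broadcast)
Usable hosts: 2


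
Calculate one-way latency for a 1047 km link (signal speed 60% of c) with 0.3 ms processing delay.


Speed = 0.6 * 3e5 km/s = 180000 km/s
Propagation delay = 1047 / 180000 = 0.0058 s = 5.8167 ms
Processing delay = 0.3 ms
Total one-way latency = 6.1167 ms


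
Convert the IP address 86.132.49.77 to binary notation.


86 = 01010110
132 = 10000100
49 = 00110001
77 = 01001101
Binary: 01010110.10000100.00110001.01001101


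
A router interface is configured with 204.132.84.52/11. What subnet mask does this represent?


/11 means 11 network bits, 21 host bits
Binary: 11111111111000000000000000000000
Mask: 255.224.0.0


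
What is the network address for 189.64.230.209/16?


IP:   10111101.01000000.11100110.11010001
Mask: 11111111.11111111.00000000.00000000
AND operation:
Net:  10111101.01000000.00000000.00000000
Network: 189.64.0.0/16


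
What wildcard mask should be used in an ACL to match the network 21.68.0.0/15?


Subnet mask: 255.254.0.0
Wildcard = 255.255.255.255 - subnet mask
255 - 255 = 0
255 - 254 = 1
255 - 0 = 255
255 - 0 = 255
Wildcard: 0.1.255.255


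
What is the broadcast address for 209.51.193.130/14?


Network: 209.48.0.0/14
Host bits = 18
Set all host bits to 1:
Broadcast: 209.51.255.255


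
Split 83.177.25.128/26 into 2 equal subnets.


New prefix = 26 + 1 = 27
Each subnet has 32 addresses
  83.177.25.128/27
  83.177.25.160/27
Subnets: 83.177.25.128/27, 83.177.25.160/27


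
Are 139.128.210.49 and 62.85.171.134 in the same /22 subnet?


Mask: 255.255.252.0
139.128.210.49 AND mask = 139.128.208.0
62.85.171.134 AND mask = 62.85.168.0
No, different subnets (139.128.208.0 vs 62.85.168.0)


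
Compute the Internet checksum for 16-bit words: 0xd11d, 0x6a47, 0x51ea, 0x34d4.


Sum all words (with carry folding):
+ 0xd11d = 0xd11d
+ 0x6a47 = 0x3b65
+ 0x51ea = 0x8d4f
+ 0x34d4 = 0xc223
One's complement: ~0xc223
Checksum = 0x3ddc


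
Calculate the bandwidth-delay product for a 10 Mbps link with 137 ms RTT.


BDP = bandwidth * RTT
= 10 Mbps * 137 ms
= 10 * 1e6 * 137 / 1000 bits
= 1370000 bits
= 171250 bytes
= 167.2363 KB
BDP = 1370000 bits (171250 bytes)


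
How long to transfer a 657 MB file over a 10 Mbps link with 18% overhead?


Effective throughput = 10 * (1 - 18/100) = 8.2 Mbps
File size in Mb = 657 * 8 = 5256 Mb
Time = 5256 / 8.2
Time = 640.9756 seconds


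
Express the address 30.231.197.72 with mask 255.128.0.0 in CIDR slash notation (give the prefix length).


Binary: 11111111.10000000.00000000.00000000
Count leading 1s
Prefix: /9


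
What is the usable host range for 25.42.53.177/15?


Network: 25.42.0.0
Broadcast: 25.43.255.255
First usable = network + 1
Last usable = broadcast - 1
Range: 25.42.0.1 to 25.43.255.254


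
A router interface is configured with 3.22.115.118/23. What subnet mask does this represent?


/23 means 23 network bits, 9 host bits
Binary: 11111111111111111111111000000000
Mask: 255.255.254.0


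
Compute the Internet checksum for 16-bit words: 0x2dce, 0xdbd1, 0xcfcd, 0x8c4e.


Sum all words (with carry folding):
+ 0x2dce = 0x2dce
+ 0xdbd1 = 0x09a0
+ 0xcfcd = 0xd96d
+ 0x8c4e = 0x65bc
One's complement: ~0x65bc
Checksum = 0x9a43


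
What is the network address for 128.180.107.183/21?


IP:   10000000.10110100.01101011.10110111
Mask: 11111111.11111111.11111000.00000000
AND operation:
Net:  10000000.10110100.01101000.00000000
Network: 128.180.104.0/21


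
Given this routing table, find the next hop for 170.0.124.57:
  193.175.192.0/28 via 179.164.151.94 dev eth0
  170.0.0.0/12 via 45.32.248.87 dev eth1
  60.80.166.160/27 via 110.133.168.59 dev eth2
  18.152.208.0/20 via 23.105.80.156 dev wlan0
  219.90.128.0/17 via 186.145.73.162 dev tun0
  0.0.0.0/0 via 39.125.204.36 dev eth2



Longest prefix match for 170.0.124.57:
  /28 193.175.192.0: no
  /12 170.0.0.0: MATCH
  /27 60.80.166.160: no
  /20 18.152.208.0: no
  /17 219.90.128.0: no
  /0 0.0.0.0: MATCH
Selected: next-hop 45.32.248.87 via eth1 (matched /12)


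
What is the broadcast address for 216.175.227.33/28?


Network: 216.175.227.32/28
Host bits = 4
Set all host bits to 1:
Broadcast: 216.175.227.47


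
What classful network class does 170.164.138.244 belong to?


First octet: 170
Binary: 10101010
10xxxxxx -> Class B (128-191)
Class B, default mask 255.255.0.0 (/16)


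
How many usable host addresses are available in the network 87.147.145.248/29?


Host bits = 32 - 29 = 3
Total addresses = 2^3 = 8
Usable = total - 2 (network and broadcast)
Usable hosts: 6


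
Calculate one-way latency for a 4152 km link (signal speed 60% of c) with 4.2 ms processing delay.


Speed = 0.6 * 3e5 km/s = 180000 km/s
Propagation delay = 4152 / 180000 = 0.0231 s = 23.0667 ms
Processing delay = 4.2 ms
Total one-way latency = 27.2667 ms


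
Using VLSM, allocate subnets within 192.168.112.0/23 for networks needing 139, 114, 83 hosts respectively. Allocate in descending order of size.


139 hosts -> /24 (254 usable): 192.168.112.0/24
114 hosts -> /25 (126 usable): 192.168.113.0/25
83 hosts -> /25 (126 usable): 192.168.113.128/25
Allocation: 192.168.112.0/24 (139 hosts, 254 usable); 192.168.113.0/25 (114 hosts, 126 usable); 192.168.113.128/25 (83 hosts, 126 usable)


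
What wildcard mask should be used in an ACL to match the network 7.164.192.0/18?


Subnet mask: 255.255.192.0
Wildcard = 255.255.255.255 - subnet mask
255 - 255 = 0
255 - 255 = 0
255 - 192 = 63
255 - 0 = 255
Wildcard: 0.0.63.255


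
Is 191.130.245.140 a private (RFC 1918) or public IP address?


RFC 1918 private ranges:
  10.0.0.0/8 (10.0.0.0 - 10.255.255.255)
  172.16.0.0/12 (172.16.0.0 - 172.31.255.255)
  192.168.0.0/16 (192.168.0.0 - 192.168.255.255)
Public (not in any RFC 1918 range)


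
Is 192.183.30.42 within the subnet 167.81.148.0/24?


Subnet network: 167.81.148.0
Test IP AND mask: 192.183.30.0
No, 192.183.30.42 is not in 167.81.148.0/24


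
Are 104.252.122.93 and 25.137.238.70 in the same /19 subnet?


Mask: 255.255.224.0
104.252.122.93 AND mask = 104.252.96.0
25.137.238.70 AND mask = 25.137.224.0
No, different subnets (104.252.96.0 vs 25.137.224.0)


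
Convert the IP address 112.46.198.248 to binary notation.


112 = 01110000
46 = 00101110
198 = 11000110
248 = 11111000
Binary: 01110000.00101110.11000110.11111000


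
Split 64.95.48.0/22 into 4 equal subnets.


New prefix = 22 + 2 = 24
Each subnet has 256 addresses
  64.95.48.0/24
  64.95.49.0/24
  64.95.50.0/24
  64.95.51.0/24
Subnets: 64.95.48.0/24, 64.95.49.0/24, 64.95.50.0/24, 64.95.51.0/24


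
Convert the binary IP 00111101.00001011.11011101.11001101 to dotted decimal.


00111101 = 61
00001011 = 11
11011101 = 221
11001101 = 205
IP: 61.11.221.205


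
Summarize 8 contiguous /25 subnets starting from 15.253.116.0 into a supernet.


Original prefix: /25
Number of subnets: 8 = 2^3
New prefix = 25 - 3 = 22
Supernet: 15.253.116.0/22


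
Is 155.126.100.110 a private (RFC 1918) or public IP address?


RFC 1918 private ranges:
  10.0.0.0/8 (10.0.0.0 - 10.255.255.255)
  172.16.0.0/12 (172.16.0.0 - 172.31.255.255)
  192.168.0.0/16 (192.168.0.0 - 192.168.255.255)
Public (not in any RFC 1918 range)


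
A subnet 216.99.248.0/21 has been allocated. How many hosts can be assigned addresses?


Host bits = 32 - 21 = 11
Total addresses = 2^11 = 2048
Usable = total - 2 (network and broadcast)
Usable hosts: 2046
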